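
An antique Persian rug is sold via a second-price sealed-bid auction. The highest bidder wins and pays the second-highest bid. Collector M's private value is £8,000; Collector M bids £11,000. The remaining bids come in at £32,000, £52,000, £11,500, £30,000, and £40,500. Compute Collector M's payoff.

£0

Highest competing bid: £52,000.
Collector M's bid £11,000 is not the highest, so Collector M loses, pays nothing, and earns zero payoff.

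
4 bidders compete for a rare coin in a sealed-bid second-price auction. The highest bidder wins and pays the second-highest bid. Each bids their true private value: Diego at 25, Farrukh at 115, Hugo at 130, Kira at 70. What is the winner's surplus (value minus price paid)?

Ranking the bids: Hugo 130 > Farrukh 115 > Kira 70 > Diego 25.
Hugo wins with the top bid and pays the second-highest, 115.
Surplus = 130 − 115 = 15.

Surplus = 15.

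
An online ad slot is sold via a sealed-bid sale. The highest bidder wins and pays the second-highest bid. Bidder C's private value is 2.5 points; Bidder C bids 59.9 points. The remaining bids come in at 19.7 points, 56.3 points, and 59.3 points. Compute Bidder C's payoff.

Payoff = -56.8 points.

Highest competing bid: 59.3 points.
Bidder C's bid 59.9 points is the highest overall, so Bidder C wins and pays the second-highest bid, 59.3 points.
Payoff = value − price = 2.5 points − 59.3 points = -56.8 points.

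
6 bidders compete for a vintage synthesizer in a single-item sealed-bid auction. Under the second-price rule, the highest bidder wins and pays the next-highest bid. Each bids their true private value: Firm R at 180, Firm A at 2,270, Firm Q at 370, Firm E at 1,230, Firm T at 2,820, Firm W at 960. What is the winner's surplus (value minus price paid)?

Surplus = 550.

Ranking the bids: Firm T 2,820; Firm A 2,270; Firm E 1,230; Firm W 960; Firm Q 370; Firm R 180.
Firm T wins with the top bid and pays the second-highest, 2,270.
Surplus = 2,820 − 2,270 = 550.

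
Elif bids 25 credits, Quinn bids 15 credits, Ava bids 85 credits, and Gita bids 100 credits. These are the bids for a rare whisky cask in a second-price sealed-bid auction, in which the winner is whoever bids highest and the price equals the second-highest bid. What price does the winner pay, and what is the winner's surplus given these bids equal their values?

Bids in descending order: Gita 100 credits, then Ava 85 credits, then Elif 25 credits, then Quinn 15 credits.
Gita is the highest bidder, so Gita wins.
Under the second-price rule, the price is the second-highest bid: 85 credits.
Surplus = 100 credits − 85 credits = 15 credits.

The winner pays 85 credits for a surplus of 15 credits.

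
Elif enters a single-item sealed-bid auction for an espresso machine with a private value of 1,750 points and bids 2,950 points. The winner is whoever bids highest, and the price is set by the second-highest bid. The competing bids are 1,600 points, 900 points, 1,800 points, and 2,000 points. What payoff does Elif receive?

Highest competing bid: 2,000 points.
Elif's bid 2,950 points is the highest overall, so Elif wins and pays the second-highest bid, 2,000 points.
Payoff = value − price = 1,750 points − 2,000 points = -250 points.
Overbidding won the item at a price above value — truthful bidding would have avoided this loss.

Elif's payoff: -250 points.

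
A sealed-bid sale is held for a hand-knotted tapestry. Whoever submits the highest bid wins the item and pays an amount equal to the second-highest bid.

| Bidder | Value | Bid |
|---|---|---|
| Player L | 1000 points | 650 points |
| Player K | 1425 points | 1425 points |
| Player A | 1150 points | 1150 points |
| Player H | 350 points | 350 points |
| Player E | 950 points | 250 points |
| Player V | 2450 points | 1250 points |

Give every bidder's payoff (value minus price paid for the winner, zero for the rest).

Ranking the bids: Player K 1425 points, then Player V 1250 points, then Player A 1150 points, then Player L 650 points, then Player H 350 points, then Player E 250 points.
Player K has the top bid and wins; the price is the second-highest bid, 1250 points.
Player K's payoff = 1425 points − 1250 points = 175 points. All other bidders lose, so their payoff is 0.

Player L 0 points, Player K 175 points, Player A 0 points, Player H 0 points, Player E 0 points, Player V 0 points.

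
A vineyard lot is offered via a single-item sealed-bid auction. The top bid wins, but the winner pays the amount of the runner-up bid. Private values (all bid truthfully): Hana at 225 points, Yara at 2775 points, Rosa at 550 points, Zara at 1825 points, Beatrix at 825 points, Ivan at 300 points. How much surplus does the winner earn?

Winner's surplus: 950 points.

Ordered from highest: Yara 2775 points > Zara 1825 points > Beatrix 825 points > Rosa 550 points > Ivan 300 points > Hana 225 points.
Yara wins with the top bid and pays the second-highest, 1825 points.
Surplus = 2775 points − 1825 points = 950 points.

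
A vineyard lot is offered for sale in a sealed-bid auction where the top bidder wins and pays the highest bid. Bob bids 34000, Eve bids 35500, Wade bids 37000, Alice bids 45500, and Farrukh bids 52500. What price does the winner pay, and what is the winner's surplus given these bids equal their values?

Bids in descending order: Farrukh 52500; Alice 45500; Wade 37000; Eve 35500; Bob 34000.
Farrukh is the highest bidder, so Farrukh wins.
Under the first-price rule, the price is the highest bid: 52500.
Surplus = 52500 − 52500 = 0.

Price 52500; surplus 0.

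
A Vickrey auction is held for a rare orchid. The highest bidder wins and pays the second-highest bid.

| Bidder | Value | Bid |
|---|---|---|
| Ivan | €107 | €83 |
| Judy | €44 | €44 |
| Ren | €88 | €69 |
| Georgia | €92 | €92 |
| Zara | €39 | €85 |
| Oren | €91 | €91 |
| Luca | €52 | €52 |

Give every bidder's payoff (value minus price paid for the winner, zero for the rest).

Sorted high to low: Georgia €92 > Oren €91 > Zara €85 > Ivan €83 > Ren €69 > Luca €52 > Judy €44.
Georgia has the top bid and wins; the price is the second-highest bid, €91.
Georgia's payoff = €92 − €91 = €1. All other bidders lose, so their payoff is 0.

Payoffs: Ivan €0, Judy €0, Ren €0, Georgia €1, Zara €0, Oren €0, Luca €0.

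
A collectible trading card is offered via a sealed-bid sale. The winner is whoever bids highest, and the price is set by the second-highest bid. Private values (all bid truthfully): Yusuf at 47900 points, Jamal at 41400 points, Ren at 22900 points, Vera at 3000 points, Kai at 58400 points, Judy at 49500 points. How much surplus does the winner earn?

Ordered from highest: Kai 58400 points > Judy 49500 points > Yusuf 47900 points > Jamal 41400 points > Ren 22900 points > Vera 3000 points.
Kai wins with the top bid and pays the second-highest, 49500 points.
Surplus = 58400 points − 49500 points = 8900 points.

Surplus = 8900 points.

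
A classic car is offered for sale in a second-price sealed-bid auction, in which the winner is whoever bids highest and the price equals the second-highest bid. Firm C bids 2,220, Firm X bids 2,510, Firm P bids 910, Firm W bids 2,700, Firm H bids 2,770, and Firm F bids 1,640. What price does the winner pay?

2,700

Ordered from highest: Firm H 2,770; Firm W 2,700; Firm X 2,510; Firm C 2,220; Firm F 1,640; Firm P 910.
Firm H is the highest bidder, so Firm H wins.
Under the second-price rule, the price is the second-highest bid: 2,700.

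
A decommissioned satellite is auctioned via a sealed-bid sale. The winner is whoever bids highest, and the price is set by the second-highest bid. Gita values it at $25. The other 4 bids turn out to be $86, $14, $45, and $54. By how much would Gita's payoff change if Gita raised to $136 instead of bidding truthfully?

The highest competing bid is $86.
Bidding truthfully at $25: the top bid is $86 (a rival), so Gita loses. Payoff = $0.
Bidding $136: Gita has the top bid, wins, and pays the second-highest bid $86. Payoff = $25 − $86 = -$61.
Change = -$61 − $0 = -$61.
This is the dominant-strategy logic: truthful bidding weakly beats any alternative.

Payoff change: -$61.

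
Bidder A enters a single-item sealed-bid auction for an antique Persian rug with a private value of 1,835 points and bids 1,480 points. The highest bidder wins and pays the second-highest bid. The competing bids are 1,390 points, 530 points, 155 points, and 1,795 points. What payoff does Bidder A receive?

Highest competing bid: 1,795 points.
Bidder A's bid 1,480 points is not the highest, so Bidder A loses, pays nothing, and earns zero payoff.

Bidder A's payoff: 0 points.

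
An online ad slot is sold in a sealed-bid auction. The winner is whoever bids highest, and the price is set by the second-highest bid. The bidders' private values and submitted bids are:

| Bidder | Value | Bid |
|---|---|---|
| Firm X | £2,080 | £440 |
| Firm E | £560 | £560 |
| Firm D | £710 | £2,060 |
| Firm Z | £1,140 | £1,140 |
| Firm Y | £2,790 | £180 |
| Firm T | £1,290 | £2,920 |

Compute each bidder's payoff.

Sorted high to low: Firm T £2,920; Firm D £2,060; Firm Z £1,140; Firm E £560; Firm X £440; Firm Y £180.
Firm T has the top bid and wins; the price is the second-highest bid, £2,060.
Firm T's payoff = £1,290 − £2,060 = -£770. All other bidders lose, so their payoff is 0.

Payoffs: Firm X £0, Firm E £0, Firm D £0, Firm Z £0, Firm Y £0, Firm T -£770.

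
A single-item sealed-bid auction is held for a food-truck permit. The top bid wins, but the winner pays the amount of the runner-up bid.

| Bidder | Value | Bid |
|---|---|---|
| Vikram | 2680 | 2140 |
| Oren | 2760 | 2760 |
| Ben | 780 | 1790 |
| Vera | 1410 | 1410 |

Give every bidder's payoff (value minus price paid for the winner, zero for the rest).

Sorted high to low: Oren 2760; Vikram 2140; Ben 1790; Vera 1410.
Oren has the top bid and wins; the price is the second-highest bid, 2140.
Oren's payoff = 2760 − 2140 = 620. All other bidders lose, so their payoff is 0.

Vikram 0, Oren 620, Ben 0, Vera 0.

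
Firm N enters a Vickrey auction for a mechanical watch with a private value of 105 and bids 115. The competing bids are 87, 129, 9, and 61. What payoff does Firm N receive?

Payoff = 0.

Highest competing bid: 129.
Firm N's bid 115 is not the highest, so Firm N loses, pays nothing, and earns zero payoff.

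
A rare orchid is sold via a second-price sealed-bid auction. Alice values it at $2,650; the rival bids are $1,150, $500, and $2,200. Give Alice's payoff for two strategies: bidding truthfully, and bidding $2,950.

The highest competing bid is $2,200.
Bidding truthfully at $2,650: Alice has the top bid, wins, and pays the second-highest bid $2,200. Payoff = $2,650 − $2,200 = $450.
Bidding $2,950: Alice has the top bid, wins, and pays the second-highest bid $2,200. Payoff = $2,650 − $2,200 = $450.
The bid only affects whether you win, not the price — here both bids land on the same side of the top rival bid, so the deviation is payoff-neutral.

Truthful: $450; alternative: $450.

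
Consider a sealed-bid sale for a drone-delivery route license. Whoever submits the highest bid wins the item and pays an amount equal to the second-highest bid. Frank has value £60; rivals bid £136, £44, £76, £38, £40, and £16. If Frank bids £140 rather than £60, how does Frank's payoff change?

Change in payoff: -£76.

The highest competing bid is £136.
Bidding truthfully at £60: the top bid is £136 (a rival), so Frank loses. Payoff = £0.
Bidding £140: Frank has the top bid, wins, and pays the second-highest bid £136. Payoff = £60 − £136 = -£76.
Change = -£76 − £0 = -£76.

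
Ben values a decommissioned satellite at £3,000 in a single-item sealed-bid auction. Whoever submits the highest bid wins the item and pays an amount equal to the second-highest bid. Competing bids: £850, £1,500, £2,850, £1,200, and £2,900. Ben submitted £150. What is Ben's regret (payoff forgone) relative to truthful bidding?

Payoff forgone: £100.

The highest competing bid is £2,900.
Bidding truthfully at £3,000: Ben has the top bid, wins, and pays the second-highest bid £2,900. Payoff = £3,000 − £2,900 = £100.
Bidding £150: the top bid is £2,900 (a rival), so Ben loses. Payoff = £0.
Regret = truthful payoff − actual payoff = £100 − £0 = £100.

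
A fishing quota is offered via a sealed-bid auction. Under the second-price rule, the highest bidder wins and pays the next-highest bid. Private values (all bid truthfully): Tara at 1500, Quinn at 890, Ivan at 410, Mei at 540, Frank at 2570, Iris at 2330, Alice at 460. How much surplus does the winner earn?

Winner's surplus: 240.

Ranking the bids: Frank 2570; Iris 2330; Tara 1500; Quinn 890; Mei 540; Alice 460; Ivan 410.
Frank wins with the top bid and pays the second-highest, 2330.
Surplus = 2570 − 2330 = 240.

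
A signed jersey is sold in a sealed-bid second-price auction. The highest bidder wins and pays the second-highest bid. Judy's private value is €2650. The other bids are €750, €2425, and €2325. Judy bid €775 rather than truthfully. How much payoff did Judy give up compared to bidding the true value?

Regret: €225.

The highest competing bid is €2425.
Bidding truthfully at €2650: Judy has the top bid, wins, and pays the second-highest bid €2425. Payoff = €2650 − €2425 = €225.
Bidding €775: the top bid is €2425 (a rival), so Judy loses. Payoff = €0.
Regret = truthful payoff − actual payoff = €225 − €0 = €225.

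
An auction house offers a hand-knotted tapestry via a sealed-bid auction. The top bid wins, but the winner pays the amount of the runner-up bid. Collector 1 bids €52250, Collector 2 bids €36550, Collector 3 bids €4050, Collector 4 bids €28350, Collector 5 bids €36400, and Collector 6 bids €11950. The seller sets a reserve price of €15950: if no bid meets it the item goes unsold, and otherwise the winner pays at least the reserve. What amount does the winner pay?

Ranking the bids: Collector 1 €52250 > Collector 2 €36550 > Collector 5 €36400 > Collector 4 €28350 > Collector 6 €11950 > Collector 3 €4050.
Collector 1 has the highest bid, so Collector 1 wins.
The second-highest bid is €36550, which exceeds the reserve, so that sets the price.

The winner pays €36550.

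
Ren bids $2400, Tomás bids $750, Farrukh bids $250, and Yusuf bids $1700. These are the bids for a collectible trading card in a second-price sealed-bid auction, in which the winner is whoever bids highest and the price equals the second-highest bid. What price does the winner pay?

Bids in descending order: Ren $2400 > Yusuf $1700 > Tomás $750 > Farrukh $250.
Ren is the highest bidder, so Ren wins.
Under the second-price rule, the price is the second-highest bid: $1700.

Price paid: $1700.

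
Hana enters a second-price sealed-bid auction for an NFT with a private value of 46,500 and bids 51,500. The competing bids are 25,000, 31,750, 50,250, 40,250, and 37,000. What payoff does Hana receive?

-3,750

Highest competing bid: 50,250.
Hana's bid 51,500 is the highest overall, so Hana wins and pays the second-highest bid, 50,250.
Payoff = value − price = 46,500 − 50,250 = -3,750.
Overbidding won the item at a price above value — truthful bidding would have avoided this loss.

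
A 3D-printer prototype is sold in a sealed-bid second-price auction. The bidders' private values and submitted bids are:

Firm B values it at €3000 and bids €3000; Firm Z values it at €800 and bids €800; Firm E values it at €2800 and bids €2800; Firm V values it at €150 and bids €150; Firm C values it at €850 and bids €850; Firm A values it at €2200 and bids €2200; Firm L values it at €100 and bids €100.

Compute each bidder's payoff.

Firm B €200, Firm Z €0, Firm E €0, Firm V €0, Firm C €0, Firm A €0, Firm L €0.

Bids in descending order: Firm B €3000 > Firm E €2800 > Firm A €2200 > Firm C €850 > Firm Z €800 > Firm V €150 > Firm L €100.
Firm B has the top bid and wins; the price is the second-highest bid, €2800.
Firm B's payoff = €3000 − €2800 = €200. All other bidders lose, so their payoff is 0.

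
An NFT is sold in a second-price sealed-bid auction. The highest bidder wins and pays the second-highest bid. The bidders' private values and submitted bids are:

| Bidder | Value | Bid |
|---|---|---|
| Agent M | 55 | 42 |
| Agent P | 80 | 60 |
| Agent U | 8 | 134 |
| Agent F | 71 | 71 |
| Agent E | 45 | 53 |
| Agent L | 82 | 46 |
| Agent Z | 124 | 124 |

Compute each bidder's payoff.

Sorted high to low: Agent U 134, then Agent Z 124, then Agent F 71, then Agent P 60, then Agent E 53, then Agent L 46, then Agent M 42.
Agent U has the top bid and wins; the price is the second-highest bid, 124.
Agent U's payoff = 8 − 124 = -116. All other bidders lose, so their payoff is 0.

Agent M 0, Agent P 0, Agent U -116, Agent F 0, Agent E 0, Agent L 0, Agent Z 0.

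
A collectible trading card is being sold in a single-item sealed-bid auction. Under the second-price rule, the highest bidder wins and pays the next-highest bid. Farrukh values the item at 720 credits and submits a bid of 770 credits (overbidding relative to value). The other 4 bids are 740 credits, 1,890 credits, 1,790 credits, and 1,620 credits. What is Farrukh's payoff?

Highest competing bid: 1,890 credits.
Farrukh's bid 770 credits is not the highest, so Farrukh loses, pays nothing, and earns zero payoff.

Farrukh's payoff: 0 credits.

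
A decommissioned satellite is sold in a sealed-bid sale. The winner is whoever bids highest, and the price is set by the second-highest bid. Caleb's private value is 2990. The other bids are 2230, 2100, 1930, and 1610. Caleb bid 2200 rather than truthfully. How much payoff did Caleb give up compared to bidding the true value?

Regret: 760.

The highest competing bid is 2230.
Bidding truthfully at 2990: Caleb has the top bid, wins, and pays the second-highest bid 2230. Payoff = 2990 − 2230 = 760.
Bidding 2200: the top bid is 2230 (a rival), so Caleb loses. Payoff = 0.
Regret = truthful payoff − actual payoff = 760 − 0 = 760.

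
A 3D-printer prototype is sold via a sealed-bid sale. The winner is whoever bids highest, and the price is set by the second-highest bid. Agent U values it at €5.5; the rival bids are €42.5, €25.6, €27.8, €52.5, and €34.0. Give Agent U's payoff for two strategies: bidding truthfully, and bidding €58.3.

The highest competing bid is €52.5.
Bidding truthfully at €5.5: the top bid is €52.5 (a rival), so Agent U loses. Payoff = €0.0.
Bidding €58.3: Agent U has the top bid, wins, and pays the second-highest bid €52.5. Payoff = €5.5 − €52.5 = -€47.0.

(a) €0.0  (b) -€47.0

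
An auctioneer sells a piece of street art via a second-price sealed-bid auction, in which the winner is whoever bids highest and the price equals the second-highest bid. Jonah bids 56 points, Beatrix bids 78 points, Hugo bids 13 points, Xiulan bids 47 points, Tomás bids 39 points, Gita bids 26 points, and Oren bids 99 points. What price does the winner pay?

Bids in descending order: Oren 99 points; Beatrix 78 points; Jonah 56 points; Xiulan 47 points; Tomás 39 points; Gita 26 points; Hugo 13 points.
Oren is the highest bidder, so Oren wins.
Under the second-price rule, the price is the second-highest bid: 78 points.

Price paid: 78 points.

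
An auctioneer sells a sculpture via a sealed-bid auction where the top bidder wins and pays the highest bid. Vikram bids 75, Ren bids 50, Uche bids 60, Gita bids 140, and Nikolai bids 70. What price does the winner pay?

Price paid: 140.

Ranking the bids: Gita 140 > Vikram 75 > Nikolai 70 > Uche 60 > Ren 50.
Gita is the highest bidder, so Gita wins.
Under the first-price rule, the price is the highest bid: 140.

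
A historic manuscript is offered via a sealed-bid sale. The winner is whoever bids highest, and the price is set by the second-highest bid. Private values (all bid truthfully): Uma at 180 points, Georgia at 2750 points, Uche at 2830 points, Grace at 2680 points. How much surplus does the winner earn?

Surplus = 80 points.

Bids in descending order: Uche 2830 points; Georgia 2750 points; Grace 2680 points; Uma 180 points.
Uche wins with the top bid and pays the second-highest, 2750 points.
Surplus = 2830 points − 2750 points = 80 points.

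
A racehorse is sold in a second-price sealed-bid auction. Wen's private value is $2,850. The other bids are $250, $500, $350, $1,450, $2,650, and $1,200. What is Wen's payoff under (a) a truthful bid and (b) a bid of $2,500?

(a) $200  (b) $0

The highest competing bid is $2,650.
Bidding truthfully at $2,850: Wen has the top bid, wins, and pays the second-highest bid $2,650. Payoff = $2,850 − $2,650 = $200.
Bidding $2,500: the top bid is $2,650 (a rival), so Wen loses. Payoff = $0.
Deviating from a truthful bid can only lose payoff in a second-price auction — never gain.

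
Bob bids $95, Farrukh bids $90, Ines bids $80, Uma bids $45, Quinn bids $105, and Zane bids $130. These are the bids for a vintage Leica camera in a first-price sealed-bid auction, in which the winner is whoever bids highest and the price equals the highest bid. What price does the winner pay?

Ordered from highest: Zane $130 > Quinn $105 > Bob $95 > Farrukh $90 > Ines $80 > Uma $45.
Zane is the highest bidder, so Zane wins.
Under the first-price rule, the price is the highest bid: $130.

Price paid: $130.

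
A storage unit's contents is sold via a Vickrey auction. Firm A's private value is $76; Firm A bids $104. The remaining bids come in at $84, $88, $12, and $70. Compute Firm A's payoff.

Highest competing bid: $88.
Firm A's bid $104 is the highest overall, so Firm A wins and pays the second-highest bid, $88.
Payoff = value − price = $76 − $88 = -$12.

Firm A's payoff: -$12.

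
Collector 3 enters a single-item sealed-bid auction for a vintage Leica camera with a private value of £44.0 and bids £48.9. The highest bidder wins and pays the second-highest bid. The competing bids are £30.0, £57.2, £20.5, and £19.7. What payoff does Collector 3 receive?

Highest competing bid: £57.2.
Collector 3's bid £48.9 is not the highest, so Collector 3 loses, pays nothing, and earns zero payoff.

Payoff = £0.0.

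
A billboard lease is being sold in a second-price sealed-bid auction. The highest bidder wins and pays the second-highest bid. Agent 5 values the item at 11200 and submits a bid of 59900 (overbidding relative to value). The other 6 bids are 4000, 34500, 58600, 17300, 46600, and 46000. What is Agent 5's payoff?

-47400

Highest competing bid: 58600.
Agent 5's bid 59900 is the highest overall, so Agent 5 wins and pays the second-highest bid, 58600.
Payoff = value − price = 11200 − 58600 = -47400.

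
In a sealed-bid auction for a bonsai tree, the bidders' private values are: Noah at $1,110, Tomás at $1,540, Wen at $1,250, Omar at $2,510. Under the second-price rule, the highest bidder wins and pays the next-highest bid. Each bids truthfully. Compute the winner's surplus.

Bids in descending order: Omar $2,510 > Tomás $1,540 > Wen $1,250 > Noah $1,110.
Omar wins with the top bid and pays the second-highest, $1,540.
Surplus = $2,510 − $1,540 = $970.

Surplus = $970.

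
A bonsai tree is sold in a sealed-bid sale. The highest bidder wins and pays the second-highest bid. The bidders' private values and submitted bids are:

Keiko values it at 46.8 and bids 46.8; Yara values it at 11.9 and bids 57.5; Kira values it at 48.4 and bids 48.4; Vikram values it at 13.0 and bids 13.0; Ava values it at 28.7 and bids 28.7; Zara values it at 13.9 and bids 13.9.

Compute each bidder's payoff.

Sorted high to low: Yara 57.5 > Kira 48.4 > Keiko 46.8 > Ava 28.7 > Zara 13.9 > Vikram 13.0.
Yara has the top bid and wins; the price is the second-highest bid, 48.4.
Yara's payoff = 11.9 − 48.4 = -36.5. All other bidders lose, so their payoff is 0.

Keiko 0.0, Yara -36.5, Kira 0.0, Vikram 0.0, Ava 0.0, Zara 0.0.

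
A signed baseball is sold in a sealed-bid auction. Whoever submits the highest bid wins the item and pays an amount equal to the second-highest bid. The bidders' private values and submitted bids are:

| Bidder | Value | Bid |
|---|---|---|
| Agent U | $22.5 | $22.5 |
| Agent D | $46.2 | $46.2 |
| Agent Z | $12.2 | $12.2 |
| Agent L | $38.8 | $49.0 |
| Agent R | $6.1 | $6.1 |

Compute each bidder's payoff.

Payoffs: Agent U $0.0, Agent D $0.0, Agent Z $0.0, Agent L -$7.4, Agent R $0.0.

Bids in descending order: Agent L $49.0, then Agent D $46.2, then Agent U $22.5, then Agent Z $12.2, then Agent R $6.1.
Agent L has the top bid and wins; the price is the second-highest bid, $46.2.
Agent L's payoff = $38.8 − $46.2 = -$7.4. All other bidders lose, so their payoff is 0.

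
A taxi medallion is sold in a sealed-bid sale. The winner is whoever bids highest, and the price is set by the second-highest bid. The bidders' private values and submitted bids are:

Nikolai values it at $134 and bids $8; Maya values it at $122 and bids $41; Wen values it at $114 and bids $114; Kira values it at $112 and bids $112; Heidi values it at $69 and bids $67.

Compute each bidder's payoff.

Ordered from highest: Wen $114; Kira $112; Heidi $67; Maya $41; Nikolai $8.
Wen has the top bid and wins; the price is the second-highest bid, $112.
Wen's payoff = $114 − $112 = $2. All other bidders lose, so their payoff is 0.

Payoffs: Nikolai $0, Maya $0, Wen $2, Kira $0, Heidi $0.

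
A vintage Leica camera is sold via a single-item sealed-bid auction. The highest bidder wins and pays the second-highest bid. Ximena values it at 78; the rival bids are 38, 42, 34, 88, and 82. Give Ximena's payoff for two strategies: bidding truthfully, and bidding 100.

The highest competing bid is 88.
Bidding truthfully at 78: the top bid is 88 (a rival), so Ximena loses. Payoff = 0.
Bidding 100: Ximena has the top bid, wins, and pays the second-highest bid 88. Payoff = 78 − 88 = -10.

(a) 0  (b) -10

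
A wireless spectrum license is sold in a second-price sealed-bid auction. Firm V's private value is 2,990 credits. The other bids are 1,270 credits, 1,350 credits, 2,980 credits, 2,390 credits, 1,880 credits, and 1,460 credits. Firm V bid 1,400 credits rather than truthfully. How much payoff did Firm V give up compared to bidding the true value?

Payoff forgone: 10 credits.

The highest competing bid is 2,980 credits.
Bidding truthfully at 2,990 credits: Firm V has the top bid, wins, and pays the second-highest bid 2,980 credits. Payoff = 2,990 credits − 2,980 credits = 10 credits.
Bidding 1,400 credits: the top bid is 2,980 credits (a rival), so Firm V loses. Payoff = 0 credits.
Regret = truthful payoff − actual payoff = 10 credits − 0 credits = 10 credits.
Deviating from a truthful bid can only lose payoff in a second-price auction — never gain.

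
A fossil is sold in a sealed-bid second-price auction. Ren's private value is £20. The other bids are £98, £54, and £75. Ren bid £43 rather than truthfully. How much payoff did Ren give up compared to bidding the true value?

Regret: £0.

The highest competing bid is £98.
Bidding truthfully at £20: the top bid is £98 (a rival), so Ren loses. Payoff = £0.
Bidding £43: the top bid is £98 (a rival), so Ren loses. Payoff = £0.
Regret = truthful payoff − actual payoff = £0 − £0 = £0.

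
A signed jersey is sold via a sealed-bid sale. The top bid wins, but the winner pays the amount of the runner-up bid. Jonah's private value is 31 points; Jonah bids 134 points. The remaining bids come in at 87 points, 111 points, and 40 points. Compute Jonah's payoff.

Payoff = -80 points.

Highest competing bid: 111 points.
Jonah's bid 134 points is the highest overall, so Jonah wins and pays the second-highest bid, 111 points.
Payoff = value − price = 31 points − 111 points = -80 points.
Overbidding won the item at a price above value — truthful bidding would have avoided this loss.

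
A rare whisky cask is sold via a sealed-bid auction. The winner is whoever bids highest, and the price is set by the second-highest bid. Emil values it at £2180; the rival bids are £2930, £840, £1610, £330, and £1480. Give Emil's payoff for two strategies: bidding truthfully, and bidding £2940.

The highest competing bid is £2930.
Bidding truthfully at £2180: the top bid is £2930 (a rival), so Emil loses. Payoff = £0.
Bidding £2940: Emil has the top bid, wins, and pays the second-highest bid £2930. Payoff = £2180 − £2930 = -£750.
Deviating from a truthful bid can only lose payoff in a second-price auction — never gain.

(a) £0  (b) -£750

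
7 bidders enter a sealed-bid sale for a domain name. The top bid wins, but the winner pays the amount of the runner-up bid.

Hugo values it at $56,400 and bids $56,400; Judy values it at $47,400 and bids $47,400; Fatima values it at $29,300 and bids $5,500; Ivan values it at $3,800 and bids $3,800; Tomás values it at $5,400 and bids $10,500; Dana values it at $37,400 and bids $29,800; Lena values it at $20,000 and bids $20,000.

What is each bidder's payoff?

Ordered from highest: Hugo $56,400; Judy $47,400; Dana $29,800; Lena $20,000; Tomás $10,500; Fatima $5,500; Ivan $3,800.
Hugo has the top bid and wins; the price is the second-highest bid, $47,400.
Hugo's payoff = $56,400 − $47,400 = $9,000. All other bidders lose, so their payoff is 0.

Payoffs: Hugo $9,000, Judy $0, Fatima $0, Ivan $0, Tomás $0, Dana $0, Lena $0.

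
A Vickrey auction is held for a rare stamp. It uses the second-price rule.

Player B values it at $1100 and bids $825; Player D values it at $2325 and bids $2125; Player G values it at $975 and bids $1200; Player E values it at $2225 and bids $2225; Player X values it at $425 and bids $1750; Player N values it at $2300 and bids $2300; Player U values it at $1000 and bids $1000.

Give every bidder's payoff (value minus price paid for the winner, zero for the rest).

Player B $0, Player D $0, Player G $0, Player E $0, Player X $0, Player N $75, Player U $0.

Ranking the bids: Player N $2300; Player E $2225; Player D $2125; Player X $1750; Player G $1200; Player U $1000; Player B $825.
Player N has the top bid and wins; the price is the second-highest bid, $2225.
Player N's payoff = $2300 − $2225 = $75. All other bidders lose, so their payoff is 0.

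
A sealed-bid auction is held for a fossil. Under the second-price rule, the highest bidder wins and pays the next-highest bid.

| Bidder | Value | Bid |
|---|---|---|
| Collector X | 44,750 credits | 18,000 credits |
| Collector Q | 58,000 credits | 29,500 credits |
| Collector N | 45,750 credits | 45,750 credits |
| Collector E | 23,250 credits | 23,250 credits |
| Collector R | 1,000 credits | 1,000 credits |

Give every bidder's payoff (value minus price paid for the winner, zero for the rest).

Payoffs: Collector X 0 credits, Collector Q 0 credits, Collector N 16,250 credits, Collector E 0 credits, Collector R 0 credits.

Ranking the bids: Collector N 45,750 credits > Collector Q 29,500 credits > Collector E 23,250 credits > Collector X 18,000 credits > Collector R 1,000 credits.
Collector N has the top bid and wins; the price is the second-highest bid, 29,500 credits.
Collector N's payoff = 45,750 credits − 29,500 credits = 16,250 credits. All other bidders lose, so their payoff is 0.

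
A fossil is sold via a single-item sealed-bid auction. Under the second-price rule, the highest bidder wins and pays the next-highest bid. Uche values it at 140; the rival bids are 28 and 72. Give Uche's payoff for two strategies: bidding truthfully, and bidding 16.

The highest competing bid is 72.
Bidding truthfully at 140: Uche has the top bid, wins, and pays the second-highest bid 72. Payoff = 140 − 72 = 68.
Bidding 16: the top bid is 72 (a rival), so Uche loses. Payoff = 0.
Deviating from a truthful bid can only lose payoff in a second-price auction — never gain.

(a) 68  (b) 0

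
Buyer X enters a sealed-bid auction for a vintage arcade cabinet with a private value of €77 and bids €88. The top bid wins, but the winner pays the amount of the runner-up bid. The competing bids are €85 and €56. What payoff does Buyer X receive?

Payoff = -€8.

Highest competing bid: €85.
Buyer X's bid €88 is the highest overall, so Buyer X wins and pays the second-highest bid, €85.
Payoff = value − price = €77 − €85 = -€8.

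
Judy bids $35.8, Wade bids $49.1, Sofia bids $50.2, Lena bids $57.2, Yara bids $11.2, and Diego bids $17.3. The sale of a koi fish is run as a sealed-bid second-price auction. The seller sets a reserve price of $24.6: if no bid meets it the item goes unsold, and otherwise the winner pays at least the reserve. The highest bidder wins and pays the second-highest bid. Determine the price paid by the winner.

The winner pays $50.2.

Bids in descending order: Lena $57.2; Sofia $50.2; Wade $49.1; Judy $35.8; Diego $17.3; Yara $11.2.
Lena has the highest bid, so Lena wins.
The second-highest bid is $50.2, which exceeds the reserve, so that sets the price.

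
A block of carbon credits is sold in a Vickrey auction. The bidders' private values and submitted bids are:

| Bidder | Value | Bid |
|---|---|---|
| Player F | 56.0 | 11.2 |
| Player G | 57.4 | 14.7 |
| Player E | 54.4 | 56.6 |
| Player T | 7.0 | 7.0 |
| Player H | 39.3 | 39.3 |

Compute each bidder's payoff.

Player F 0.0, Player G 0.0, Player E 15.1, Player T 0.0, Player H 0.0.

Bids in descending order: Player E 56.6 > Player H 39.3 > Player G 14.7 > Player F 11.2 > Player T 7.0.
Player E has the top bid and wins; the price is the second-highest bid, 39.3.
Player E's payoff = 54.4 − 39.3 = 15.1. All other bidders lose, so their payoff is 0.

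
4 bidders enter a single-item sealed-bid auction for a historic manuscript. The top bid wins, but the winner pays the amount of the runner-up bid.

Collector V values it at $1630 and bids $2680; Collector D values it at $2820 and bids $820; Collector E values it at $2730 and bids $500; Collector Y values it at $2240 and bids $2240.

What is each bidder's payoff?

Ordered from highest: Collector V $2680 > Collector Y $2240 > Collector D $820 > Collector E $500.
Collector V has the top bid and wins; the price is the second-highest bid, $2240.
Collector V's payoff = $1630 − $2240 = -$610. All other bidders lose, so their payoff is 0.

Collector V -$610, Collector D $0, Collector E $0, Collector Y $0.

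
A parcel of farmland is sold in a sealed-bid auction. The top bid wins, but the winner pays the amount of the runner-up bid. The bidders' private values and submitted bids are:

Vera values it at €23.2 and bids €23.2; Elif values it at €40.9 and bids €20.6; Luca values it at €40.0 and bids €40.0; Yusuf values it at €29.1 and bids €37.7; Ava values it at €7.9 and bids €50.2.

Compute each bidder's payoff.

Payoffs: Vera €0.0, Elif €0.0, Luca €0.0, Yusuf €0.0, Ava -€32.1.

Ranking the bids: Ava €50.2, then Luca €40.0, then Yusuf €37.7, then Vera €23.2, then Elif €20.6.
Ava has the top bid and wins; the price is the second-highest bid, €40.0.
Ava's payoff = €7.9 − €40.0 = -€32.1. All other bidders lose, so their payoff is 0.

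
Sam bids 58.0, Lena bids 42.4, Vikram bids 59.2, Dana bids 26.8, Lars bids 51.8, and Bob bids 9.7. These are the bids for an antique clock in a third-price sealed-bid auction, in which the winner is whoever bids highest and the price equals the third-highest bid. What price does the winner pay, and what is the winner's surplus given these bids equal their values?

Price 51.8; surplus 7.4.

Bids in descending order: Vikram 59.2 > Sam 58.0 > Lars 51.8 > Lena 42.4 > Dana 26.8 > Bob 9.7.
Vikram is the highest bidder, so Vikram wins.
Under the third-price rule, the price is the third-highest bid: 51.8.
Surplus = 59.2 − 51.8 = 7.4.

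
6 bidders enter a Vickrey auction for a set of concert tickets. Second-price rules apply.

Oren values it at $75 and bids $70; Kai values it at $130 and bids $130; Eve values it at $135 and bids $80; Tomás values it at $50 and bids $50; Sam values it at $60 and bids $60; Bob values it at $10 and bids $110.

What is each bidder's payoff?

Oren $0, Kai $20, Eve $0, Tomás $0, Sam $0, Bob $0.

Ranking the bids: Kai $130, then Bob $110, then Eve $80, then Oren $70, then Sam $60, then Tomás $50.
Kai has the top bid and wins; the price is the second-highest bid, $110.
Kai's payoff = $130 − $110 = $20. All other bidders lose, so their payoff is 0.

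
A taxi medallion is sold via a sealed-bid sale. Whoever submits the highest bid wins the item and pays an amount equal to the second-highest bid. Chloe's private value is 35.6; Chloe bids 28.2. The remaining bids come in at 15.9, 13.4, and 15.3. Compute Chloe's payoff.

19.7

Highest competing bid: 15.9.
Chloe's bid 28.2 is the highest overall, so Chloe wins and pays the second-highest bid, 15.9.
Payoff = value − price = 35.6 − 15.9 = 19.7.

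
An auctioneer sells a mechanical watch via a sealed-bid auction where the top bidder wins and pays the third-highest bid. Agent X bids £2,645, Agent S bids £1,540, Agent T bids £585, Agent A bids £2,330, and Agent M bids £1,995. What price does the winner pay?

Price paid: £1,995.

Ranking the bids: Agent X £2,645, then Agent A £2,330, then Agent M £1,995, then Agent S £1,540, then Agent T £585.
Agent X is the highest bidder, so Agent X wins.
Under the third-price rule, the price is the third-highest bid: £1,995.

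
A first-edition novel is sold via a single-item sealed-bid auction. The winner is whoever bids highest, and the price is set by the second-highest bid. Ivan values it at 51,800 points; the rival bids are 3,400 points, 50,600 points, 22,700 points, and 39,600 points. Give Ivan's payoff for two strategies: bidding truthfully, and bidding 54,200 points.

The highest competing bid is 50,600 points.
Bidding truthfully at 51,800 points: Ivan has the top bid, wins, and pays the second-highest bid 50,600 points. Payoff = 51,800 points − 50,600 points = 1,200 points.
Bidding 54,200 points: Ivan has the top bid, wins, and pays the second-highest bid 50,600 points. Payoff = 51,800 points − 50,600 points = 1,200 points.

(a) 1,200 points  (b) 1,200 points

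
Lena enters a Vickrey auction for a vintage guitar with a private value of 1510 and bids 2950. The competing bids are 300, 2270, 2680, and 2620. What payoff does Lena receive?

Payoff = -1170.

Highest competing bid: 2680.
Lena's bid 2950 is the highest overall, so Lena wins and pays the second-highest bid, 2680.
Payoff = value − price = 1510 − 2680 = -1170.
Overbidding won the item at a price above value — truthful bidding would have avoided this loss.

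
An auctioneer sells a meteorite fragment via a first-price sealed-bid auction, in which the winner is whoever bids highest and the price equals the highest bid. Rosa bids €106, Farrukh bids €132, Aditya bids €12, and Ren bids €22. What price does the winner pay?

Ranking the bids: Farrukh €132; Rosa €106; Ren €22; Aditya €12.
Farrukh is the highest bidder, so Farrukh wins.
Under the first-price rule, the price is the highest bid: €132.

€132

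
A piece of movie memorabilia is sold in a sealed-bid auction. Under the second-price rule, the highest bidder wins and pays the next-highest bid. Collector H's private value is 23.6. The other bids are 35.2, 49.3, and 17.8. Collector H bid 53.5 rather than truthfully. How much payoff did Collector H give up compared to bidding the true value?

Regret: 25.7.

The highest competing bid is 49.3.
Bidding truthfully at 23.6: the top bid is 49.3 (a rival), so Collector H loses. Payoff = 0.0.
Bidding 53.5: Collector H has the top bid, wins, and pays the second-highest bid 49.3. Payoff = 23.6 − 49.3 = -25.7.
Regret = truthful payoff − actual payoff = 0.0 − -25.7 = 25.7.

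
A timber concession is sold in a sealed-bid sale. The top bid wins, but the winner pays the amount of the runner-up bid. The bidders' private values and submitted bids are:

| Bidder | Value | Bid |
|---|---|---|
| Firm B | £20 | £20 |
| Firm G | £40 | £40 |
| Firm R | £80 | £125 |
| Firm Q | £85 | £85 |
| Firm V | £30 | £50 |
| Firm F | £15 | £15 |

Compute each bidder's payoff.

Payoffs: Firm B £0, Firm G £0, Firm R -£5, Firm Q £0, Firm V £0, Firm F £0.

Ordered from highest: Firm R £125; Firm Q £85; Firm V £50; Firm G £40; Firm B £20; Firm F £15.
Firm R has the top bid and wins; the price is the second-highest bid, £85.
Firm R's payoff = £80 − £85 = -£5. All other bidders lose, so their payoff is 0.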